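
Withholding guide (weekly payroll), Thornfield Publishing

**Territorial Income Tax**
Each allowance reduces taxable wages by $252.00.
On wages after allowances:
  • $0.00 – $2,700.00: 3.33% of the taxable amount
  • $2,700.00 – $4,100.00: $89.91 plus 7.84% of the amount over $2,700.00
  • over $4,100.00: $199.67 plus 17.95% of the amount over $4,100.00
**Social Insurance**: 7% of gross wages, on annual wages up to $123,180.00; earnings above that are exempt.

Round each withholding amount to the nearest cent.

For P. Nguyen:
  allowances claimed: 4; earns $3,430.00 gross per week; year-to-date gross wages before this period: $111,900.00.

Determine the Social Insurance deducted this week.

Social Insurance: 7% × $3,430.00 = $240.10

$240.10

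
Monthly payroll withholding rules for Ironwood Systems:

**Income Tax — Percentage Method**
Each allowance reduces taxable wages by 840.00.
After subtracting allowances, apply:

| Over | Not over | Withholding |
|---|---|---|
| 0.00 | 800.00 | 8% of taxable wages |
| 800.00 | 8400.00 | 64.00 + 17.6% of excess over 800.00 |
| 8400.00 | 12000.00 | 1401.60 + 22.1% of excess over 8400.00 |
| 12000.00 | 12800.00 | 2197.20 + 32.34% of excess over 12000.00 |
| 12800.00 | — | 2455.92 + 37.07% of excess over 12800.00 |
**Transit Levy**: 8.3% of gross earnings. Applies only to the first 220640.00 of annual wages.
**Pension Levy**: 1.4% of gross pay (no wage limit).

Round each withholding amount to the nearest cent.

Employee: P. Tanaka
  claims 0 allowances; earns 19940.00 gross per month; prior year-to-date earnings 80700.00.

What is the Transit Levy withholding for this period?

Transit Levy: 8.3% × 19940.00 = 1655.02

1655.02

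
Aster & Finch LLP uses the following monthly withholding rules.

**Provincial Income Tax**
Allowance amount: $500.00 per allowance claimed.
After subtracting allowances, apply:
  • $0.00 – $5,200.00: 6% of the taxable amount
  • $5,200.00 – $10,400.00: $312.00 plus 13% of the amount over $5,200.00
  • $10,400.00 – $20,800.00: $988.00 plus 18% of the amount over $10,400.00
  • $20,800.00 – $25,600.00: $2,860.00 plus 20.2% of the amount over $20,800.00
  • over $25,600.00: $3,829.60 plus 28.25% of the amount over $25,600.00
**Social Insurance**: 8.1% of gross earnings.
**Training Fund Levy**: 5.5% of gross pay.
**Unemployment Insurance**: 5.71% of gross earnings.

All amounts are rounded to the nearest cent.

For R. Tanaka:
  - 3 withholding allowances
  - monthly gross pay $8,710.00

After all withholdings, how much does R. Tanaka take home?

Provincial Income Tax: taxable = $8,710.00 − 3×$500.00 = $7,210.00
  $312.00 + 13% × ($7,210.00 − $5,200.00) = $312.00 + 13% × $2,010.00 = $573.30
Social Insurance: 8.1% × $8,710.00 = $705.51
Training Fund Levy: 5.5% × $8,710.00 = $479.05
Unemployment Insurance: 5.71% × $8,710.00 = $497.34
Total withheld: $573.30 + $705.51 + $479.05 + $497.34 = $2,255.20
Net pay: $8,710.00 − $2,255.20 = $6,454.80

$6,454.80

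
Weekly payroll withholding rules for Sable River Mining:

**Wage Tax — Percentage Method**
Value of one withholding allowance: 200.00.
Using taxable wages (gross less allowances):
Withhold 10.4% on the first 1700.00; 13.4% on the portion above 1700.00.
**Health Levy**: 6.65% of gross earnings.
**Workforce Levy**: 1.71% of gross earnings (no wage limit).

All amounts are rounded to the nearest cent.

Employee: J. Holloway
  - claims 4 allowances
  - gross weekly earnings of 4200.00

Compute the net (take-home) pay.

3444.28

Wage Tax: taxable = 4200.00 − 4×200.00 = 3400.00
  176.80 + 13.4% × (3400.00 − 1700.00) = 176.80 + 13.4% × 1700.00 = 404.60
Health Levy: 6.65% × 4200.00 = 279.30
Workforce Levy: 1.71% × 4200.00 = 71.82
Total withheld: 404.60 + 279.30 + 71.82 = 755.72
Net pay: 4200.00 − 755.72 = 3444.28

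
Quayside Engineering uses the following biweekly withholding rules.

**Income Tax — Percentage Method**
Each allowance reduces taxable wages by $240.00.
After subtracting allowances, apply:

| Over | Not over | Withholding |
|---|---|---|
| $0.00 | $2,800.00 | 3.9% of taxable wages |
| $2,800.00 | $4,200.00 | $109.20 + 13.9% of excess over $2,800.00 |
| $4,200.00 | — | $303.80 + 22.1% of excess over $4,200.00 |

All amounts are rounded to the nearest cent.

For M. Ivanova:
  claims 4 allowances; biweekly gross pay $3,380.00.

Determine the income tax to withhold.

Income Tax: taxable = $3,380.00 − 4×$240.00 = $2,420.00
  3.9% × $2,420.00 = $94.38

$94.38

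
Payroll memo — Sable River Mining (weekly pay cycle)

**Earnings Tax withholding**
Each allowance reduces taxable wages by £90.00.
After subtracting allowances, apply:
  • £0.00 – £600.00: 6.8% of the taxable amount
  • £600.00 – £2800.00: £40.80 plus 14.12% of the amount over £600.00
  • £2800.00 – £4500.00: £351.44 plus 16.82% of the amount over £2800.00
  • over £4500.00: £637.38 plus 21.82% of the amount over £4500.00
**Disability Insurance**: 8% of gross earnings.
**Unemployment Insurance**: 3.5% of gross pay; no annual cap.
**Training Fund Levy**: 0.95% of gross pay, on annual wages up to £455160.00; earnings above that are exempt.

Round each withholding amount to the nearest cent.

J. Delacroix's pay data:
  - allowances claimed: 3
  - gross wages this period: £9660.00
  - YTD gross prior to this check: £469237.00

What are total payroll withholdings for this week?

£2815.28

Earnings Tax: taxable = £9660.00 − 3×£90.00 = £9390.00
  £637.38 + 21.82% × (£9390.00 − £4500.00) = £637.38 + 21.82% × £4890.00 = £1704.38
Disability Insurance: 8% × £9660.00 = £772.80
Unemployment Insurance: 3.5% × £9660.00 = £338.10
Training Fund Levy: YTD £469237.00 ≥ cap £455160.00 → £0.00
Total: £1704.38 + £772.80 + £338.10 + £0.00 = £2815.28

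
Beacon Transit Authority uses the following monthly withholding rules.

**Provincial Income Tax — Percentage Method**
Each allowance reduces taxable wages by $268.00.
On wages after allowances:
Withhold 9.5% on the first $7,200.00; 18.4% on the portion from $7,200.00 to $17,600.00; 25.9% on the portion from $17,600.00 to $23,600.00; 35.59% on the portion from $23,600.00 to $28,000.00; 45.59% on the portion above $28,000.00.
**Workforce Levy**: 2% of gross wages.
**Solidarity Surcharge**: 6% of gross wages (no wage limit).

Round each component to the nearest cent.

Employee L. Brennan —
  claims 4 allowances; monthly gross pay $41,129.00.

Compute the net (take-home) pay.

$26,624.33

Provincial Income Tax: taxable = $41,129.00 − 4×$268.00 = $40,057.00
  $5,717.56 + 45.59% × ($40,057.00 − $28,000.00) = $5,717.56 + 45.59% × $12,057.00 = $11,214.35
Workforce Levy: 2% × $41,129.00 = $822.58
Solidarity Surcharge: 6% × $41,129.00 = $2,467.74
Total withheld: $11,214.35 + $822.58 + $2,467.74 = $14,504.67
Net pay: $41,129.00 − $14,504.67 = $26,624.33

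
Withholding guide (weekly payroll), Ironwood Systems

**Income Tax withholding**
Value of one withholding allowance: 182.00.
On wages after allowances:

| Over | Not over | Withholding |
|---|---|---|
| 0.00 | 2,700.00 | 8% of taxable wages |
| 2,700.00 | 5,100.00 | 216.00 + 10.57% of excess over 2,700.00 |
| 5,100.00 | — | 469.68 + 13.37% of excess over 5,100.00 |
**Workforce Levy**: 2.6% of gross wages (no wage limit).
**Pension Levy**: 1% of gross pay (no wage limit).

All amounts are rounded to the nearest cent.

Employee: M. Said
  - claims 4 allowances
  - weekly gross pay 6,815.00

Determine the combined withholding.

Income Tax: taxable = 6,815.00 − 4×182.00 = 6,087.00
  469.68 + 13.37% × (6,087.00 − 5,100.00) = 469.68 + 13.37% × 987.00 = 601.64
Workforce Levy: 2.6% × 6,815.00 = 177.19
Pension Levy: 1% × 6,815.00 = 68.15
Total: 601.64 + 177.19 + 68.15 = 846.98

846.98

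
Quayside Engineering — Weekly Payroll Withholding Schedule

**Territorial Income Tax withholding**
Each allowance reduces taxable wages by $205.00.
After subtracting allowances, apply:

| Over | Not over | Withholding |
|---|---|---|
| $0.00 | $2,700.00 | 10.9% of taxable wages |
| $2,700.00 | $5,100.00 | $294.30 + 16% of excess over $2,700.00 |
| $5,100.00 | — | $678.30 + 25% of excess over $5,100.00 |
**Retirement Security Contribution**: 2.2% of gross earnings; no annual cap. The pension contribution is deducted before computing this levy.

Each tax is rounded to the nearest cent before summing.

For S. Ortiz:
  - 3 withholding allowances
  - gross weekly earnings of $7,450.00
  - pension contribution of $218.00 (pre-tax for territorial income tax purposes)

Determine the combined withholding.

$1,216.65

Territorial Income Tax: taxable = $7,450.00 − $218.00 − 3×$205.00 = $6,617.00
  $678.30 + 25% × ($6,617.00 − $5,100.00) = $678.30 + 25% × $1,517.00 = $1,057.55
Retirement Security Contribution: 2.2% × $7,232.00 = $159.10
Total: $1,057.55 + $159.10 = $1,216.65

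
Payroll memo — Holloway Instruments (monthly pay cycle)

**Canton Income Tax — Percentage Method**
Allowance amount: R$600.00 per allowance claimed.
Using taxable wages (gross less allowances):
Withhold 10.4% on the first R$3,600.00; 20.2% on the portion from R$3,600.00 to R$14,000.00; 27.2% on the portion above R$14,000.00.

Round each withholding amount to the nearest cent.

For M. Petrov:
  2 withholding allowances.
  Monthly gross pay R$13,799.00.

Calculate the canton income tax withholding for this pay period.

R$2,192.20

Canton Income Tax: taxable = R$13,799.00 − 2×R$600.00 = R$12,599.00
  R$374.40 + 20.2% × (R$12,599.00 − R$3,600.00) = R$374.40 + 20.2% × R$8,999.00 = R$2,192.20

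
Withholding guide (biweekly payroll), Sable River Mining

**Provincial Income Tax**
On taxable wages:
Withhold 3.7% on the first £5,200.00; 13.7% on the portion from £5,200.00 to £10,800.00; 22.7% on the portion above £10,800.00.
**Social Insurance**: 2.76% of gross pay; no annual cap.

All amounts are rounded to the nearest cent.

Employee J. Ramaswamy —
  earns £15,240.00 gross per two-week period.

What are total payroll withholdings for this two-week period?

Provincial Income Tax: taxable = £15,240.00
  £959.60 + 22.7% × (£15,240.00 − £10,800.00) = £959.60 + 22.7% × £4,440.00 = £1,967.48
Social Insurance: 2.76% × £15,240.00 = £420.62
Total: £1,967.48 + £420.62 = £2,388.10

£2,388.10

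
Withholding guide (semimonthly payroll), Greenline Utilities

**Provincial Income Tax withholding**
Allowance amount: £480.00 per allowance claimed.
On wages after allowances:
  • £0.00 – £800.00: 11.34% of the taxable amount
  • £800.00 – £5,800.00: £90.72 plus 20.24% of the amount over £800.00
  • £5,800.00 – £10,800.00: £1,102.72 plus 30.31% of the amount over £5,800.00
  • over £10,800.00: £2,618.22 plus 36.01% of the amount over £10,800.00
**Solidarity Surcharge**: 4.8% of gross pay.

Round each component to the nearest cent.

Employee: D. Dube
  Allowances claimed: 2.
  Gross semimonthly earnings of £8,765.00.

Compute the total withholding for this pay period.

£2,131.16

Provincial Income Tax: taxable = £8,765.00 − 2×£480.00 = £7,805.00
  £1,102.72 + 30.31% × (£7,805.00 − £5,800.00) = £1,102.72 + 30.31% × £2,005.00 = £1,710.44
Solidarity Surcharge: 4.8% × £8,765.00 = £420.72
Total: £1,710.44 + £420.72 = £2,131.16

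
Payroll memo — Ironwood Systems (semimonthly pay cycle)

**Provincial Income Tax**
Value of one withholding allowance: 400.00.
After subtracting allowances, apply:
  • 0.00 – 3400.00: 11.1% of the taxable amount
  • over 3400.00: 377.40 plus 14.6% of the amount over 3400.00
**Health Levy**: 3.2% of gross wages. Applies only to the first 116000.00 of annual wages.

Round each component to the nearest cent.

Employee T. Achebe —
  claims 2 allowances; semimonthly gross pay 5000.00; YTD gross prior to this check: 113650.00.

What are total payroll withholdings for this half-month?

569.40

Provincial Income Tax: taxable = 5000.00 − 2×400.00 = 4200.00
  377.40 + 14.6% × (4200.00 − 3400.00) = 377.40 + 14.6% × 800.00 = 494.20
Health Levy: cap 116000.00 − YTD 113650.00 = 2350.00 subject; 3.2% × 2350.00 = 75.20
Total: 494.20 + 75.20 = 569.40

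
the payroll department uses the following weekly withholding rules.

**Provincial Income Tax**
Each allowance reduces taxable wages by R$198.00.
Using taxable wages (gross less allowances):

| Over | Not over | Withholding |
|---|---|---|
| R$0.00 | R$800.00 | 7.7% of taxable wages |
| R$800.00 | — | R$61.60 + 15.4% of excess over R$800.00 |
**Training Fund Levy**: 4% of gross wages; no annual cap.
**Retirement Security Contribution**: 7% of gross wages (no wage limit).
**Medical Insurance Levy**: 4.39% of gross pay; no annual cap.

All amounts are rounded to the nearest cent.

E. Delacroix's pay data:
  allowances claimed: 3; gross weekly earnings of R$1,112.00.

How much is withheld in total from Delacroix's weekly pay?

R$211.03

Provincial Income Tax: taxable = R$1,112.00 − 3×R$198.00 = R$518.00
  7.7% × R$518.00 = R$39.89
Training Fund Levy: 4% × R$1,112.00 = R$44.48
Retirement Security Contribution: 7% × R$1,112.00 = R$77.84
Medical Insurance Levy: 4.39% × R$1,112.00 = R$48.82
Total: R$39.89 + R$44.48 + R$77.84 + R$48.82 = R$211.03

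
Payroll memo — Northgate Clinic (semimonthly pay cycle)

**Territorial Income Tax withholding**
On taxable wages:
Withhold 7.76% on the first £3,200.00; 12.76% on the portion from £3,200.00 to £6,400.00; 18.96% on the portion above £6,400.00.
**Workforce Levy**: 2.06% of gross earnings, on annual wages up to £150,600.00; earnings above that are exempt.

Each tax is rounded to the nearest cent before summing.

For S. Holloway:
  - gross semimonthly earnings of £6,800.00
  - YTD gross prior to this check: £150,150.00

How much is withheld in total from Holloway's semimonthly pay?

£741.75

Territorial Income Tax: taxable = £6,800.00
  £656.64 + 18.96% × (£6,800.00 − £6,400.00) = £656.64 + 18.96% × £400.00 = £732.48
Workforce Levy: cap £150,600.00 − YTD £150,150.00 = £450.00 subject; 2.06% × £450.00 = £9.27
Total: £732.48 + £9.27 = £741.75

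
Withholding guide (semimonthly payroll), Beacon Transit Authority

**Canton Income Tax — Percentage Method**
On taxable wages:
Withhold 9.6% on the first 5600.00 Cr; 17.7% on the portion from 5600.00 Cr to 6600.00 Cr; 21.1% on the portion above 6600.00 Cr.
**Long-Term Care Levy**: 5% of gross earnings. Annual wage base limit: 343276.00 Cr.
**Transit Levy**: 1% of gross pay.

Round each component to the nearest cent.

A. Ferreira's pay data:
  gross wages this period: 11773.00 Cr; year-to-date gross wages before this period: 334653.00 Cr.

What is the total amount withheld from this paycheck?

Canton Income Tax: taxable = 11773.00 Cr
  714.60 Cr + 21.1% × (11773.00 Cr − 6600.00 Cr) = 714.60 Cr + 21.1% × 5173.00 Cr = 1806.10 Cr
Long-Term Care Levy: cap 343276.00 Cr − YTD 334653.00 Cr = 8623.00 Cr subject; 5% × 8623.00 Cr = 431.15 Cr
Transit Levy: 1% × 11773.00 Cr = 117.73 Cr
Total: 1806.10 Cr + 431.15 Cr + 117.73 Cr = 2354.98 Cr

2354.98 Cr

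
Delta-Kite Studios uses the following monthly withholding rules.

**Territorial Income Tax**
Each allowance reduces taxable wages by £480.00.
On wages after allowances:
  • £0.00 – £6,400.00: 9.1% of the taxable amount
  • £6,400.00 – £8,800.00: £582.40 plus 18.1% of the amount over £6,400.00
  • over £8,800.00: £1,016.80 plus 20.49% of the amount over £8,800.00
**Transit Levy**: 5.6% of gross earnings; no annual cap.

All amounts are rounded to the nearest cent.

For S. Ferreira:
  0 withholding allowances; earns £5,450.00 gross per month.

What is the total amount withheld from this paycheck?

Territorial Income Tax: taxable = £5,450.00
  9.1% × £5,450.00 = £495.95
Transit Levy: 5.6% × £5,450.00 = £305.20
Total: £495.95 + £305.20 = £801.15

£801.15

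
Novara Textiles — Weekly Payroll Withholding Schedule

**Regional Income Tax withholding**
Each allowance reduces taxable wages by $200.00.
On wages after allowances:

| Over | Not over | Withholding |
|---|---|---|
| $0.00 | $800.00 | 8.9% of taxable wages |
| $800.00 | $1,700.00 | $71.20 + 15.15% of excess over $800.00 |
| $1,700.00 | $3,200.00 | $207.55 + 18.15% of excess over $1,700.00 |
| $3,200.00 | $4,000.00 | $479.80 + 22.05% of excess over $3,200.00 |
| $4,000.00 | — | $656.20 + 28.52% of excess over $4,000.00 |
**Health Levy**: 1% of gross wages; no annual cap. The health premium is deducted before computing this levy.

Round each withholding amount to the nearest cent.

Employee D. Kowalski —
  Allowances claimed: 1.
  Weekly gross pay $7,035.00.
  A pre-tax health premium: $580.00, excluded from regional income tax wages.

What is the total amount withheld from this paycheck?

$1,363.88

Regional Income Tax: taxable = $7,035.00 − $580.00 − 1×$200.00 = $6,255.00
  $656.20 + 28.52% × ($6,255.00 − $4,000.00) = $656.20 + 28.52% × $2,255.00 = $1,299.33
Health Levy: 1% × $6,455.00 = $64.55
Total: $1,299.33 + $64.55 = $1,363.88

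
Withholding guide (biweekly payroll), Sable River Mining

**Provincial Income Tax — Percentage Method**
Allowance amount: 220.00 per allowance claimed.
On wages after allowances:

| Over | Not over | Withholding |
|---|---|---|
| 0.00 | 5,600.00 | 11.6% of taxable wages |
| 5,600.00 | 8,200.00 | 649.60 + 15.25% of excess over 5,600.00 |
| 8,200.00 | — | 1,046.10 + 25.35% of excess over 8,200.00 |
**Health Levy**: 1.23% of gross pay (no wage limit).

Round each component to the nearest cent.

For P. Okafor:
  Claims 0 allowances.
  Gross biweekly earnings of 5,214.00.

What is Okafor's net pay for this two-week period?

4,545.05

Provincial Income Tax: taxable = 5,214.00
  11.6% × 5,214.00 = 604.82
Health Levy: 1.23% × 5,214.00 = 64.13
Total withheld: 604.82 + 64.13 = 668.95
Net pay: 5,214.00 − 668.95 = 4,545.05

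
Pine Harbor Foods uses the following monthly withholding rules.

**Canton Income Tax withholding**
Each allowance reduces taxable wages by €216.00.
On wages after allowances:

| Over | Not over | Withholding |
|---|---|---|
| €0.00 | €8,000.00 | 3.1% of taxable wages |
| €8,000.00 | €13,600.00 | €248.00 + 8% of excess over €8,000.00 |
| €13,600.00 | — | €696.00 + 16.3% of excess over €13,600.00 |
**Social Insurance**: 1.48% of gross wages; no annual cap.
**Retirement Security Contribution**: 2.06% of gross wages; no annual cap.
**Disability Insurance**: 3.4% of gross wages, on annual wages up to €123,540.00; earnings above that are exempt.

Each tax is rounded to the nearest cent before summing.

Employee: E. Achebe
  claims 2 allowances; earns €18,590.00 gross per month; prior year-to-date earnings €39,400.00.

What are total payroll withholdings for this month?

€2,729.09

Canton Income Tax: taxable = €18,590.00 − 2×€216.00 = €18,158.00
  €696.00 + 16.3% × (€18,158.00 − €13,600.00) = €696.00 + 16.3% × €4,558.00 = €1,438.95
Social Insurance: 1.48% × €18,590.00 = €275.13
Retirement Security Contribution: 2.06% × €18,590.00 = €382.95
Disability Insurance: 3.4% × €18,590.00 = €632.06
Total: €1,438.95 + €275.13 + €382.95 + €632.06 = €2,729.09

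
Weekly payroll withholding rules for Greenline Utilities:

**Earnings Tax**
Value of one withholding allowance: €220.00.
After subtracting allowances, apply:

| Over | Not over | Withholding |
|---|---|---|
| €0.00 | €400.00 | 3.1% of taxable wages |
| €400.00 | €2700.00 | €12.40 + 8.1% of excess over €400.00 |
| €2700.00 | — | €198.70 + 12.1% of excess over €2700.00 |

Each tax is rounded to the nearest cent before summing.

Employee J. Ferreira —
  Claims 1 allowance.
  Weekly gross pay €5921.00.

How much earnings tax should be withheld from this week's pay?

€561.82

Earnings Tax: taxable = €5921.00 − 1×€220.00 = €5701.00
  €198.70 + 12.1% × (€5701.00 − €2700.00) = €198.70 + 12.1% × €3001.00 = €561.82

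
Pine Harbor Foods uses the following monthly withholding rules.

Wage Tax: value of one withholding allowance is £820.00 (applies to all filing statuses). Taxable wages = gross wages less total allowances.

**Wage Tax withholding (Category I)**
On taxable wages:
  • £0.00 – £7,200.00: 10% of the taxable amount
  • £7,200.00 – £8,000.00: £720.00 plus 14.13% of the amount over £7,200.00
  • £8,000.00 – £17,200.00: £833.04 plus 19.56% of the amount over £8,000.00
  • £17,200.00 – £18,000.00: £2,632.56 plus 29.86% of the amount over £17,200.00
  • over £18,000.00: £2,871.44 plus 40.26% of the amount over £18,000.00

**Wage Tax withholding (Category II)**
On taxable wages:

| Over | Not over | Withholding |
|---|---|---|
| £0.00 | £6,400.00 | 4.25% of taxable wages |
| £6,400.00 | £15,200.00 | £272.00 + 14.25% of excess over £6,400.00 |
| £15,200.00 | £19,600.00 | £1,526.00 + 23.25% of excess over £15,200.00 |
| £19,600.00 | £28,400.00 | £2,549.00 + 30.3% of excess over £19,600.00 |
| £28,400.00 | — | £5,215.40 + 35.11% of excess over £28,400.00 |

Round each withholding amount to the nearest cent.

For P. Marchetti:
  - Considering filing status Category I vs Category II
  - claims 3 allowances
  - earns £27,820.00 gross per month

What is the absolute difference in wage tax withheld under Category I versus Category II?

£1,540.30

Wage Tax (Category I): taxable = £27,820.00 − 3×£820.00 = £25,360.00
  £2,871.44 + 40.26% × (£25,360.00 − £18,000.00) = £2,871.44 + 40.26% × £7,360.00 = £5,834.58
Wage Tax (Category II): taxable = £27,820.00 − 3×£820.00 = £25,360.00
  £2,549.00 + 30.3% × (£25,360.00 − £19,600.00) = £2,549.00 + 30.3% × £5,760.00 = £4,294.28
Difference: |£5,834.58 − £4,294.28| = £1,540.30 (higher under Category I)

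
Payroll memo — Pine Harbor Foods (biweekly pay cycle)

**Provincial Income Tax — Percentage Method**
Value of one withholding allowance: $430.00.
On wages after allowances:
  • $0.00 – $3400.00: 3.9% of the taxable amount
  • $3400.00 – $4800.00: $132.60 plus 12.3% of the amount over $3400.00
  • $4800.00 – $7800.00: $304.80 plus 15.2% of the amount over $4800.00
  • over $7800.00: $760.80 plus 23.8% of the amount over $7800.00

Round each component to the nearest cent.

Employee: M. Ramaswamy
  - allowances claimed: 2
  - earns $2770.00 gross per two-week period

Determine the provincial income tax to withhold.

Provincial Income Tax: taxable = $2770.00 − 2×$430.00 = $1910.00
  3.9% × $1910.00 = $74.49

$74.49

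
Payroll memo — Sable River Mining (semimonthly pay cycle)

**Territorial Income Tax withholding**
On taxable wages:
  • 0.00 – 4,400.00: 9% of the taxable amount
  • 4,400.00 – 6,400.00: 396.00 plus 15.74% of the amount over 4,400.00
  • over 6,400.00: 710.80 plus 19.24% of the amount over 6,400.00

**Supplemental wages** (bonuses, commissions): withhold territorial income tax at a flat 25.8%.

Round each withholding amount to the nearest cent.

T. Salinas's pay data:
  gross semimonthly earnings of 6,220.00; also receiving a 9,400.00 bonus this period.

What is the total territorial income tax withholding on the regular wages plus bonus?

3,107.67

Territorial Income Tax: taxable = 6,220.00
  396.00 + 15.74% × (6,220.00 − 4,400.00) = 396.00 + 15.74% × 1,820.00 = 682.47
Supplemental (25.8% flat on bonus): 25.8% × 9,400.00 = 2,425.20
Total territorial income tax: 682.47 + 2,425.20 = 3,107.67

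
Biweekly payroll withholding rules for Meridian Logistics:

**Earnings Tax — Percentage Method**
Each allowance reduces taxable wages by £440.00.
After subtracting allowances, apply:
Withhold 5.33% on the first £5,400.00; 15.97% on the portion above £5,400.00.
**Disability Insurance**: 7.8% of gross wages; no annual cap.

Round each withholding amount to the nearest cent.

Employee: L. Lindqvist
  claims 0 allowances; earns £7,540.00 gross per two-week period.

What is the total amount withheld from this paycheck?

£1,217.70

Earnings Tax: taxable = £7,540.00
  £287.82 + 15.97% × (£7,540.00 − £5,400.00) = £287.82 + 15.97% × £2,140.00 = £629.58
Disability Insurance: 7.8% × £7,540.00 = £588.12
Total: £629.58 + £588.12 = £1,217.70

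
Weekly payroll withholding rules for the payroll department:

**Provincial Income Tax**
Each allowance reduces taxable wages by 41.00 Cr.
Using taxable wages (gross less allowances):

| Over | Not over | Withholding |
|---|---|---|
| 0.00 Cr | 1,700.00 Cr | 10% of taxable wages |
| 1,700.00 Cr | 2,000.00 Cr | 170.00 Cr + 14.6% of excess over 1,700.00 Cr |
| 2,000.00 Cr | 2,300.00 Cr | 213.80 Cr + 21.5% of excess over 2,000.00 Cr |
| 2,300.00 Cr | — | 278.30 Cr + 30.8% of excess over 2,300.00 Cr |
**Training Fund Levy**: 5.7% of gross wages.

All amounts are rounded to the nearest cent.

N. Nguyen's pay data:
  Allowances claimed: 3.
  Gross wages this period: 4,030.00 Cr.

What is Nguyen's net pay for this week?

3,027.03 Cr

Provincial Income Tax: taxable = 4,030.00 Cr − 3×41.00 Cr = 3,907.00 Cr
  278.30 Cr + 30.8% × (3,907.00 Cr − 2,300.00 Cr) = 278.30 Cr + 30.8% × 1,607.00 Cr = 773.26 Cr
Training Fund Levy: 5.7% × 4,030.00 Cr = 229.71 Cr
Total withheld: 773.26 Cr + 229.71 Cr = 1,002.97 Cr
Net pay: 4,030.00 Cr − 1,002.97 Cr = 3,027.03 Cr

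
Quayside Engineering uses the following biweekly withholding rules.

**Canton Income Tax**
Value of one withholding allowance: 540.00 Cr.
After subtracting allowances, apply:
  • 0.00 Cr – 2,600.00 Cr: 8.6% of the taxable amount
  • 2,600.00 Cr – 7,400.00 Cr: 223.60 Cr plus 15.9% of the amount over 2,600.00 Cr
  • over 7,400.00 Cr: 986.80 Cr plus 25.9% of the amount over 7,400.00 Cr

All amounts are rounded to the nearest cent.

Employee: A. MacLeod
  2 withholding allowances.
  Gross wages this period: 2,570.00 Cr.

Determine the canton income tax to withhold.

128.14 Cr

Canton Income Tax: taxable = 2,570.00 Cr − 2×540.00 Cr = 1,490.00 Cr
  8.6% × 1,490.00 Cr = 128.14 Cr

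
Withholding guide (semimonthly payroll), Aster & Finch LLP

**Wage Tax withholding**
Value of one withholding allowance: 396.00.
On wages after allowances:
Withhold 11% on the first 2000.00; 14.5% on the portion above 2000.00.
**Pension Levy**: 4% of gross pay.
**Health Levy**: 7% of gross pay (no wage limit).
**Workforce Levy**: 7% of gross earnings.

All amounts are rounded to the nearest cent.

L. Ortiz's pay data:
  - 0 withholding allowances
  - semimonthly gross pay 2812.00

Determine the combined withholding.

Wage Tax: taxable = 2812.00
  220.00 + 14.5% × (2812.00 − 2000.00) = 220.00 + 14.5% × 812.00 = 337.74
Pension Levy: 4% × 2812.00 = 112.48
Health Levy: 7% × 2812.00 = 196.84
Workforce Levy: 7% × 2812.00 = 196.84
Total: 337.74 + 112.48 + 196.84 + 196.84 = 843.90

843.90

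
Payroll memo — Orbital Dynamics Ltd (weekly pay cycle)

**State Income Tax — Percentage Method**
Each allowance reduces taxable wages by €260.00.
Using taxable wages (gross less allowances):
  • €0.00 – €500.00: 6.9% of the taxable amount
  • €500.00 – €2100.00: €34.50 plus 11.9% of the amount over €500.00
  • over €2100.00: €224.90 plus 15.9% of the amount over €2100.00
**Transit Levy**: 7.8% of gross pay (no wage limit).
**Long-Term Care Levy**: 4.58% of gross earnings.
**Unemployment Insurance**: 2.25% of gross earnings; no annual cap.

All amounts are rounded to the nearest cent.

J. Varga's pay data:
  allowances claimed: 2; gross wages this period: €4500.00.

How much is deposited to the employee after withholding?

State Income Tax: taxable = €4500.00 − 2×€260.00 = €3980.00
  €224.90 + 15.9% × (€3980.00 − €2100.00) = €224.90 + 15.9% × €1880.00 = €523.82
Transit Levy: 7.8% × €4500.00 = €351.00
Long-Term Care Levy: 4.58% × €4500.00 = €206.10
Unemployment Insurance: 2.25% × €4500.00 = €101.25
Total withheld: €523.82 + €351.00 + €206.10 + €101.25 = €1182.17
Net pay: €4500.00 − €1182.17 = €3317.83

€3317.83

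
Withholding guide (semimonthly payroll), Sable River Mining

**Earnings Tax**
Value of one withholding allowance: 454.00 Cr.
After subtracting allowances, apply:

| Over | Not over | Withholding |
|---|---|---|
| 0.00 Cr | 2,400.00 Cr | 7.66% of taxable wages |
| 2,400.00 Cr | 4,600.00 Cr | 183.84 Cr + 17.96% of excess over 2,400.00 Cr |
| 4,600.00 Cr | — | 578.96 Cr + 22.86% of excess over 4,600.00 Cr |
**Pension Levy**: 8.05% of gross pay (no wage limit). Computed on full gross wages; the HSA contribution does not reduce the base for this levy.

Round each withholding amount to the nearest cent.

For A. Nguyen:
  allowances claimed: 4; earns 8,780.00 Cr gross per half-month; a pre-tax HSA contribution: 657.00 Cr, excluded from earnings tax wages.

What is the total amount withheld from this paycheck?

Earnings Tax: taxable = 8,780.00 Cr − 657.00 Cr − 4×454.00 Cr = 6,307.00 Cr
  578.96 Cr + 22.86% × (6,307.00 Cr − 4,600.00 Cr) = 578.96 Cr + 22.86% × 1,707.00 Cr = 969.18 Cr
Pension Levy: 8.05% × 8,780.00 Cr = 706.79 Cr
Total: 969.18 Cr + 706.79 Cr = 1,675.97 Cr

1,675.97 Cr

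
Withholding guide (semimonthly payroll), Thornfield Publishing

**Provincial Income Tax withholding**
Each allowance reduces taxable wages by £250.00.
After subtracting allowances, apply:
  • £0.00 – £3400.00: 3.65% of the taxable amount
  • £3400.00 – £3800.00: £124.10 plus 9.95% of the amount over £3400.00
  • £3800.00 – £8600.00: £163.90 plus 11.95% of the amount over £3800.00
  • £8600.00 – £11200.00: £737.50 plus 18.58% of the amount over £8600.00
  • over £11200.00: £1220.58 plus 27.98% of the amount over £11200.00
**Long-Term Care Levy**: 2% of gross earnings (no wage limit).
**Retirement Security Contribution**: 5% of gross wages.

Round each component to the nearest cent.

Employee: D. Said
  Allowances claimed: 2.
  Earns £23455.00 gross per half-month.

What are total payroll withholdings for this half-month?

Provincial Income Tax: taxable = £23455.00 − 2×£250.00 = £22955.00
  £1220.58 + 27.98% × (£22955.00 − £11200.00) = £1220.58 + 27.98% × £11755.00 = £4509.63
Long-Term Care Levy: 2% × £23455.00 = £469.10
Retirement Security Contribution: 5% × £23455.00 = £1172.75
Total: £4509.63 + £469.10 + £1172.75 = £6151.48

£6151.48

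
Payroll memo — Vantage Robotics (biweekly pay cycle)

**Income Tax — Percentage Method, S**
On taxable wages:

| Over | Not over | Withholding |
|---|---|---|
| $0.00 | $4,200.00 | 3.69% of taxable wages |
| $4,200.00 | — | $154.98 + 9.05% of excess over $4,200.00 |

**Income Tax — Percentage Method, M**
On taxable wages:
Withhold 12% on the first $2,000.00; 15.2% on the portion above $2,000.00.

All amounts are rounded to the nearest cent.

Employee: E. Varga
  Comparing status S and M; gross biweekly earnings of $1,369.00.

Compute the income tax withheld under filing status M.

$164.28

Income Tax (M): taxable = $1,369.00
  12% × $1,369.00 = $164.28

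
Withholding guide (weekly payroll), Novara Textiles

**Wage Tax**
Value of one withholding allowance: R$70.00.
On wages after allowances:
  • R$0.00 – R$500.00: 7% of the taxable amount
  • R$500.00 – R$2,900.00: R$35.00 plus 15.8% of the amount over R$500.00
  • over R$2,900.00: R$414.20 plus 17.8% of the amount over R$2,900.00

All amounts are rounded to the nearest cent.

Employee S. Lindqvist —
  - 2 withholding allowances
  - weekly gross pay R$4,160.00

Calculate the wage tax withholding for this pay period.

Wage Tax: taxable = R$4,160.00 − 2×R$70.00 = R$4,020.00
  R$414.20 + 17.8% × (R$4,020.00 − R$2,900.00) = R$414.20 + 17.8% × R$1,120.00 = R$613.56

R$613.56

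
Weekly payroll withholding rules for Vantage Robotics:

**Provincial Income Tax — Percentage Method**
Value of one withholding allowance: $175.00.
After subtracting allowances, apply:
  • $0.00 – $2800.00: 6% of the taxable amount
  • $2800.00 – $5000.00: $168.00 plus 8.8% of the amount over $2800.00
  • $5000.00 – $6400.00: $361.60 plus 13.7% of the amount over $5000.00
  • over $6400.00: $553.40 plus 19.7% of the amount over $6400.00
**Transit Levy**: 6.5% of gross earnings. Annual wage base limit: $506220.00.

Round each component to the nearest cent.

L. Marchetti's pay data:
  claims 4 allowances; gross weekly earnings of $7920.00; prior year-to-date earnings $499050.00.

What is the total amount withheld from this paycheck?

$1180.99

Provincial Income Tax: taxable = $7920.00 − 4×$175.00 = $7220.00
  $553.40 + 19.7% × ($7220.00 − $6400.00) = $553.40 + 19.7% × $820.00 = $714.94
Transit Levy: cap $506220.00 − YTD $499050.00 = $7170.00 subject; 6.5% × $7170.00 = $466.05
Total: $714.94 + $466.05 = $1180.99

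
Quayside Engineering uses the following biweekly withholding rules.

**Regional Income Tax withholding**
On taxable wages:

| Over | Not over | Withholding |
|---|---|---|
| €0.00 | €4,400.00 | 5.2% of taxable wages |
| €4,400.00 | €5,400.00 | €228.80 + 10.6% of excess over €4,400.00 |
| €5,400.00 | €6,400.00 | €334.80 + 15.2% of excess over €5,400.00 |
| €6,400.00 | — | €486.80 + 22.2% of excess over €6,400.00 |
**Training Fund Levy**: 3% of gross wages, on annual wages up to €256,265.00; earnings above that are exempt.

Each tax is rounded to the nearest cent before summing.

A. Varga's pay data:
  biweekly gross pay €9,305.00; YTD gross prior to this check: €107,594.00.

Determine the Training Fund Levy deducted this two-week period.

Training Fund Levy: 3% × €9,305.00 = €279.15

€279.15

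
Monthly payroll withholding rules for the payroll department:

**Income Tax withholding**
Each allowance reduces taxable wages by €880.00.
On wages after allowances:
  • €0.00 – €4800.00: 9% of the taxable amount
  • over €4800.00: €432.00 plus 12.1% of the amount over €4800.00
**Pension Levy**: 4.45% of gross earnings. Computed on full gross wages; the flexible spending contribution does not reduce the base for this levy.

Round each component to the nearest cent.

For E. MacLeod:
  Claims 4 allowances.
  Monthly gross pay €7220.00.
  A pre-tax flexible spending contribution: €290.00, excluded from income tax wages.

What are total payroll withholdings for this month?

€628.19

Income Tax: taxable = €7220.00 − €290.00 − 4×€880.00 = €3410.00
  9% × €3410.00 = €306.90
Pension Levy: 4.45% × €7220.00 = €321.29
Total: €306.90 + €321.29 = €628.19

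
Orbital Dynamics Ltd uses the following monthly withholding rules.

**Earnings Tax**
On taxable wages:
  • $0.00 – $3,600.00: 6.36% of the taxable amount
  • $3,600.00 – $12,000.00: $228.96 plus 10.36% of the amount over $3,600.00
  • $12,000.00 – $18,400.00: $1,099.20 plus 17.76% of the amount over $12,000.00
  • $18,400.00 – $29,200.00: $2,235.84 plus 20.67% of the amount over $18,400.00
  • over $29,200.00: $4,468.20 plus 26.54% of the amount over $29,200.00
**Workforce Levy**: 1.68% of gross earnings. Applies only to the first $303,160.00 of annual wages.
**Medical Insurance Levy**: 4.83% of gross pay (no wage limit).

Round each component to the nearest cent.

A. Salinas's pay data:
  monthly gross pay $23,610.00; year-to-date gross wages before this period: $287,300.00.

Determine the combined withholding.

$4,719.56

Earnings Tax: taxable = $23,610.00
  $2,235.84 + 20.67% × ($23,610.00 − $18,400.00) = $2,235.84 + 20.67% × $5,210.00 = $3,312.75
Workforce Levy: cap $303,160.00 − YTD $287,300.00 = $15,860.00 subject; 1.68% × $15,860.00 = $266.45
Medical Insurance Levy: 4.83% × $23,610.00 = $1,140.36
Total: $3,312.75 + $266.45 + $1,140.36 = $4,719.56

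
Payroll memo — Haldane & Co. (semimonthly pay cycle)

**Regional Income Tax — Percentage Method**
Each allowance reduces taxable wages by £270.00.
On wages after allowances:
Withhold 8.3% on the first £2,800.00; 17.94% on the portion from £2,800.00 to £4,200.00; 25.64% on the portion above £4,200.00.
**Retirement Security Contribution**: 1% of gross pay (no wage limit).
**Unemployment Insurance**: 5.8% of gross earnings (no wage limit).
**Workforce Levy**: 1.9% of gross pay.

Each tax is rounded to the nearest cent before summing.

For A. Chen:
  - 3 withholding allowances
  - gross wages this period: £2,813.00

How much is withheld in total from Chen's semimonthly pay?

Regional Income Tax: taxable = £2,813.00 − 3×£270.00 = £2,003.00
  8.3% × £2,003.00 = £166.25
Retirement Security Contribution: 1% × £2,813.00 = £28.13
Unemployment Insurance: 5.8% × £2,813.00 = £163.15
Workforce Levy: 1.9% × £2,813.00 = £53.45
Total: £166.25 + £28.13 + £163.15 + £53.45 = £410.98

£410.98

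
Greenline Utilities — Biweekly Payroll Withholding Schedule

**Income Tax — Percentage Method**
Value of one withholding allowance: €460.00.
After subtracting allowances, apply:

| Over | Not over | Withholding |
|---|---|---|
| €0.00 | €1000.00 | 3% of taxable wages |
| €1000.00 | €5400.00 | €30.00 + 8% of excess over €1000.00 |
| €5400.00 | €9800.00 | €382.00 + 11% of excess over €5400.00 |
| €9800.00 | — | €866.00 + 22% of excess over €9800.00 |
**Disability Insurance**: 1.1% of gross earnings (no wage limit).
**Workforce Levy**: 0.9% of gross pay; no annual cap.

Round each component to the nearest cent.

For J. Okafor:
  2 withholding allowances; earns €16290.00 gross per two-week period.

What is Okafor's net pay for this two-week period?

€13872.80

Income Tax: taxable = €16290.00 − 2×€460.00 = €15370.00
  €866.00 + 22% × (€15370.00 − €9800.00) = €866.00 + 22% × €5570.00 = €2091.40
Disability Insurance: 1.1% × €16290.00 = €179.19
Workforce Levy: 0.9% × €16290.00 = €146.61
Total withheld: €2091.40 + €179.19 + €146.61 = €2417.20
Net pay: €16290.00 − €2417.20 = €13872.80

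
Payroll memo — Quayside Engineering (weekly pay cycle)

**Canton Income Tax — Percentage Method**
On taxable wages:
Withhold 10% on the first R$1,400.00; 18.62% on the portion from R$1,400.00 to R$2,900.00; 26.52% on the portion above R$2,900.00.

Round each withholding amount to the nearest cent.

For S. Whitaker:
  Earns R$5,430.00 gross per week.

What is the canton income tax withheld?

Canton Income Tax: taxable = R$5,430.00
  R$419.30 + 26.52% × (R$5,430.00 − R$2,900.00) = R$419.30 + 26.52% × R$2,530.00 = R$1,090.26

R$1,090.26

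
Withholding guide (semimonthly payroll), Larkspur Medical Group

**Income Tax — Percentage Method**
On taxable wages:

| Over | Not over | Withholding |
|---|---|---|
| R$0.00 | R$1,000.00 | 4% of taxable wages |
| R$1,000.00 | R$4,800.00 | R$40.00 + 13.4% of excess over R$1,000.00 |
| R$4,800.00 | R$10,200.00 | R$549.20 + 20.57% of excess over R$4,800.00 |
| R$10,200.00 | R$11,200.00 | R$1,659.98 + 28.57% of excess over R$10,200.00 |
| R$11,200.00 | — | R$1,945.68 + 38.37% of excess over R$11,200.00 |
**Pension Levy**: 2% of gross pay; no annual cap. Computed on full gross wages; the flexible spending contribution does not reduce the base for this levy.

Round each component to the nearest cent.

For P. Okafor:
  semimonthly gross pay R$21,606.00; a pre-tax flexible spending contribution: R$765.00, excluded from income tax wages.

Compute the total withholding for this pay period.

Income Tax: taxable = R$21,606.00 − R$765.00 = R$20,841.00
  R$1,945.68 + 38.37% × (R$20,841.00 − R$11,200.00) = R$1,945.68 + 38.37% × R$9,641.00 = R$5,644.93
Pension Levy: 2% × R$21,606.00 = R$432.12
Total: R$5,644.93 + R$432.12 = R$6,077.05

R$6,077.05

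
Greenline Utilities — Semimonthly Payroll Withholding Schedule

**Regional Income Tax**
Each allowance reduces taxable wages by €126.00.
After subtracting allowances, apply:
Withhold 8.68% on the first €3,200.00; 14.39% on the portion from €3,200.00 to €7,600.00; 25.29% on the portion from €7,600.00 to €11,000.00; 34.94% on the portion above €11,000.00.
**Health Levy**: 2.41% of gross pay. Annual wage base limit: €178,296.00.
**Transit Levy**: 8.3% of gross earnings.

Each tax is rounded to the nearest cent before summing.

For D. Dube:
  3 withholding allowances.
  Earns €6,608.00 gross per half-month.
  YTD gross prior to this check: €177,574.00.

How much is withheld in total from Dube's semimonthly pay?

Regional Income Tax: taxable = €6,608.00 − 3×€126.00 = €6,230.00
  €277.76 + 14.39% × (€6,230.00 − €3,200.00) = €277.76 + 14.39% × €3,030.00 = €713.78
Health Levy: cap €178,296.00 − YTD €177,574.00 = €722.00 subject; 2.41% × €722.00 = €17.40
Transit Levy: 8.3% × €6,608.00 = €548.46
Total: €713.78 + €17.40 + €548.46 = €1,279.64

€1,279.64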